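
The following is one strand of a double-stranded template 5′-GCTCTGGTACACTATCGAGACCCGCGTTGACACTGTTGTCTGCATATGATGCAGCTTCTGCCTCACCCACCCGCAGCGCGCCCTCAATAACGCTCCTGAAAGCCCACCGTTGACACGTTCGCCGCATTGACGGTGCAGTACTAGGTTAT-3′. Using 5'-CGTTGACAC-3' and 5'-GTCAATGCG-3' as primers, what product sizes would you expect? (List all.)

107 bp, 24 bp

The forward primer CGTTGACAC matches the top strand at positions 25–33, 108–116.
The reverse primer's reverse complement is CGCATTGAC, matching at positions 123–131.
Each forward site pairs with the reverse site to give a product ending at position 131: sizes 107, 24 bp.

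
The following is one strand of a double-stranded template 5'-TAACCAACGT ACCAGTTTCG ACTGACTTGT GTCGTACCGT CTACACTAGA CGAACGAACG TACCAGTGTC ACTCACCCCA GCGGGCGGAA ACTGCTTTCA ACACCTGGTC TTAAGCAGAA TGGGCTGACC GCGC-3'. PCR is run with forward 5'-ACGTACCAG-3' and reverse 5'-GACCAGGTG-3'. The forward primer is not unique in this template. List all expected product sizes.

104 bp, 53 bp

The forward primer ACGTACCAG matches the top strand at positions 7–15, 58–66.
The reverse primer's reverse complement is CACCTGGTC, matching at positions 102–110.
Each forward site pairs with the reverse site to give a product ending at position 110: sizes 104, 53 bp.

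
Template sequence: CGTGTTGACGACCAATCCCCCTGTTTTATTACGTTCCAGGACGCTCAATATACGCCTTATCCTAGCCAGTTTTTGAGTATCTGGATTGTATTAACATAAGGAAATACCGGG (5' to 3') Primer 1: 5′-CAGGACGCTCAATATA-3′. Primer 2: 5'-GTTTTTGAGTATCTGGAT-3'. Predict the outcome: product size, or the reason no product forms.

No product — both primers anneal to the same strand and extend in the same direction.

Primer 1 (CAGGACGCTCAATATA) matches the top strand at positions 37–52 (3' end points downstream).
Primer 2 (GTTTTTGAGTATCTGGAT) also matches the top strand directly, at positions 69–86 — its reverse complement ATCCAGATACTCAAAAAC is not present.
Both primers anneal to the bottom strand with 3' ends pointing the same way, so neither can prime synthesis back toward the other.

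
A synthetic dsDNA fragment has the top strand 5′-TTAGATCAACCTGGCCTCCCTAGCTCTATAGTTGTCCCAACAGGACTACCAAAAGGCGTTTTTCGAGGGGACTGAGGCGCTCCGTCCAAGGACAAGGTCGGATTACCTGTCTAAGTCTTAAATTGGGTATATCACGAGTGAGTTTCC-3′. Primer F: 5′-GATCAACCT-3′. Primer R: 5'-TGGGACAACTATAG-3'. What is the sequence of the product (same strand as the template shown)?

Forward primer GATCAACCT is found on the top strand at positions 4–12.
Reverse complement of the reverse primer: CTATAGTTGTCCCA. This occurs on the top strand at positions 26–39.
The product is the template from position 4 through 39 (36 bp).

5'-GATCAACCTGGCCTCCCTAGCTCTATAGTTGTCCCA-3'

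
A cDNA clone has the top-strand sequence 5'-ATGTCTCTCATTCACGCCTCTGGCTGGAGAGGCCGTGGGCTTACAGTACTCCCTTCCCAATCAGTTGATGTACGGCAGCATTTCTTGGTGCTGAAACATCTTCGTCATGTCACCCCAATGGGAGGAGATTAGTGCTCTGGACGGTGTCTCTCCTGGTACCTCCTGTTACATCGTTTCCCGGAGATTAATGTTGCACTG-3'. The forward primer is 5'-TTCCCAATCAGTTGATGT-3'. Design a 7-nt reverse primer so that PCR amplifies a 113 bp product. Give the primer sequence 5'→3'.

5'-ACAGGAG-3'

The forward primer binds at positions 54–71, so a 113 bp product ends at position 54 + 113 − 1 = 166.
The reverse primer anneals to the top strand over positions 160–166, i.e. to CTCCTGT.
Its sequence written 5'→3' is the reverse complement: ACAGGAG.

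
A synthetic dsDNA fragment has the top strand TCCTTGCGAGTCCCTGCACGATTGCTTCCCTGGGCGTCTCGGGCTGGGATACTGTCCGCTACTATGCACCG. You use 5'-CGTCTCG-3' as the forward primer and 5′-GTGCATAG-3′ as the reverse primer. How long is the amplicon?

35 bp

Forward primer CGTCTCG is found on the top strand at positions 35–41.
Taking the reverse complement of GTGCATAG gives CTATGCAC, found at positions 62–69 on the template; the primer anneals here to the top strand with its 3' end pointing upstream.
The product runs from position 35 to position 69, so its length is 69 − 35 + 1 = 35 bp.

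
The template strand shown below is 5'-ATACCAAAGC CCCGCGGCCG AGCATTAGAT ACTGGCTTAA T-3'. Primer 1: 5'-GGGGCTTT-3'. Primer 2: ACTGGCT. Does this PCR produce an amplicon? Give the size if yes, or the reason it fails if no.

Primer 1 (GGGGCTTT) has reverse complement AAAGCCCC, which matches the top strand at positions 6–13; primer 1 anneals to the top strand there with its 3' end pointing upstream toward position 6.
Primer 2 (ACTGGCT) matches the top strand directly at positions 31–37; it anneals to the bottom strand with its 3' end pointing downstream toward position 37.
The 3' ends diverge (primer 1 extends toward position 1, primer 2 toward position 41), so the primers never converge on a shared product.

No product — the primers' 3' ends point away from each other.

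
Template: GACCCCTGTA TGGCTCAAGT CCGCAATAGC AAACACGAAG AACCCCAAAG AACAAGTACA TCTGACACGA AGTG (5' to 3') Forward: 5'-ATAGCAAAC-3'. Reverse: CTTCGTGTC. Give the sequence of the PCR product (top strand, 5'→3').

5'-ATAGCAAACACGAAGAACCCCAAAGAACAAGTACATCTGACACGAAG-3'

The forward primer matches the template at positions 26–34.
The reverse primer's reverse complement is GACACGAAG, which matches the template at positions 64–72.
The product is the template from position 26 through 72 (47 bp).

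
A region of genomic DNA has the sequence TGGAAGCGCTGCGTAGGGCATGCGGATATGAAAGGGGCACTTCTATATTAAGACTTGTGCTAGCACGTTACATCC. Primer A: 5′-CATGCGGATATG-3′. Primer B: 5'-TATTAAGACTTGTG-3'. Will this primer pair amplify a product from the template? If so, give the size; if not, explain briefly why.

Primer A (CATGCGGATATG) matches the top strand at positions 19–30 (3' end points downstream).
Primer B (TATTAAGACTTGTG) also matches the top strand directly, at positions 46–59 — its reverse complement CACAAGTCTTAATA is not present.
Both primers anneal to the bottom strand with 3' ends pointing the same way, so neither can prime synthesis back toward the other.

No product — both primers anneal to the same strand and extend in the same direction.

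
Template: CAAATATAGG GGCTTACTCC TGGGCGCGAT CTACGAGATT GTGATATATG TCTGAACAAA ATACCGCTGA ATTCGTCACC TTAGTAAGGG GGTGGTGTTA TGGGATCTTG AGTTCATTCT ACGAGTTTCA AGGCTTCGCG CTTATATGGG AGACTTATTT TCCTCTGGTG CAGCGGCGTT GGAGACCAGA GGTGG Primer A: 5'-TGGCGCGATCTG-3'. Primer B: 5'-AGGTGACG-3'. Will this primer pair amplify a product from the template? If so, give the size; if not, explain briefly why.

No product — primer A has no binding site in the template.

Primer A (TGGCGCGATCTG) does not match the top strand, and its reverse complement CAGATCGCGCCA does not match either.
With no annealing site for primer A, no amplification occurs.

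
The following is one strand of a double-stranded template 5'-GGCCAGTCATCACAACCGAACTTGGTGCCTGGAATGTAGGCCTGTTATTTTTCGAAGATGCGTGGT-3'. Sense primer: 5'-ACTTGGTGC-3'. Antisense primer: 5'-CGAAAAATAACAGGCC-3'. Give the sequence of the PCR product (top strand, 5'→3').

5'-ACTTGGTGCCTGGAATGTAGGCCTGTTATTTTTCG-3'

The forward primer matches the template at positions 20–28.
Reverse complement of the reverse primer: GGCCTGTTATTTTTCG. This occurs on the top strand at positions 39–54.
The product is the template from position 20 through 54 (35 bp).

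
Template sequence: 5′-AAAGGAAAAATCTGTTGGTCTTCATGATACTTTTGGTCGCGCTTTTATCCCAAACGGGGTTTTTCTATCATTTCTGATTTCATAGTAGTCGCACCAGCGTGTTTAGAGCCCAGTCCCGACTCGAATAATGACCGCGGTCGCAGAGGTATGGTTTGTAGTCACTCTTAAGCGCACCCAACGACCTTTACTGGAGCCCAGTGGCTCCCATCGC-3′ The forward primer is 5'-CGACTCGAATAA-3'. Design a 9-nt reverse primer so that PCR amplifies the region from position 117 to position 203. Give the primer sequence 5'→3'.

5'-AGCCACTGG-3'

The product's 3' end on the top strand is position 203.
The reverse primer anneals to the top strand over positions 195–203, i.e. to CCAGTGGCT.
Its sequence written 5'→3' is the reverse complement: AGCCACTGG.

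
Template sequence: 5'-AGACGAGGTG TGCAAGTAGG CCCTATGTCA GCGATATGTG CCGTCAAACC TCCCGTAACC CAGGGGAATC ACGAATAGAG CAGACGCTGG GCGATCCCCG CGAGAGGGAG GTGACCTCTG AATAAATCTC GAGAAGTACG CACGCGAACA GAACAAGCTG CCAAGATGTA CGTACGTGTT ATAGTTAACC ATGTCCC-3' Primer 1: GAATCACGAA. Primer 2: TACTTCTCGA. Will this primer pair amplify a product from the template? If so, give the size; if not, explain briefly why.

Primer 1 (GAATCACGAA) matches the top strand at positions 66–75; it acts as a forward primer.
Primer 2's reverse complement is TCGAGAAGTA, matching the top strand at positions 129–138; it acts as a reverse primer.
The 3' ends face each other across positions 66–138, giving a 73 bp product.

Yes — a 73 bp product.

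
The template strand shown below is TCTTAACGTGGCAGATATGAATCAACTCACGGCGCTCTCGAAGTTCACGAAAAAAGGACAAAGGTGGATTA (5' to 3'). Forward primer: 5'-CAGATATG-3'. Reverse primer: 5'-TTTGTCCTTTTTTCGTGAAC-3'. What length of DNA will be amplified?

51 bp

Scanning the template, CAGATATG occurs at positions 12–19; this primer anneals to the bottom strand there with its 3' end pointing downstream.
Taking the reverse complement of TTTGTCCTTTTTTCGTGAAC gives GTTCACGAAAAAAGGACAAA, found at positions 43–62 on the template; the primer anneals here to the top strand with its 3' end pointing upstream.
The product runs from position 12 to position 62, so its length is 62 − 12 + 1 = 51 bp.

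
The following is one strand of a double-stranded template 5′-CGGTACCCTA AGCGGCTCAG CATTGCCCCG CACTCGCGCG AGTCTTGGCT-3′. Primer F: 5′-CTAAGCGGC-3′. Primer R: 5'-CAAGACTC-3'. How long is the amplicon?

40 bp

The forward primer matches the template at positions 8–16.
Reverse complement of the reverse primer: GAGTCTTG. This occurs on the top strand at positions 40–47.
Amplicon spans positions 8–47: 40 bp.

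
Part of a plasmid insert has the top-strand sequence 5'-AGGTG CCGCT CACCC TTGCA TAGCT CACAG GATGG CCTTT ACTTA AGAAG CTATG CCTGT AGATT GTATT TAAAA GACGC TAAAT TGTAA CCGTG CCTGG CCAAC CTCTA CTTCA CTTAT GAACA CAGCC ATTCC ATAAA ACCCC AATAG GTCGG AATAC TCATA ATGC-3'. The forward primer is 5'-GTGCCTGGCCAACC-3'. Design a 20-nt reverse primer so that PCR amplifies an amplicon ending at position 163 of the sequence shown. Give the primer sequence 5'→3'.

5'-TGAGTATTCCGACCTATTGG-3'

The forward primer binds at positions 93–106; the product's 3' end on the top strand is position 163.
The reverse primer anneals to the top strand over positions 144–163, i.e. to CCAATAGGTCGGAATACTCA.
Its sequence written 5'→3' is the reverse complement: TGAGTATTCCGACCTATTGG.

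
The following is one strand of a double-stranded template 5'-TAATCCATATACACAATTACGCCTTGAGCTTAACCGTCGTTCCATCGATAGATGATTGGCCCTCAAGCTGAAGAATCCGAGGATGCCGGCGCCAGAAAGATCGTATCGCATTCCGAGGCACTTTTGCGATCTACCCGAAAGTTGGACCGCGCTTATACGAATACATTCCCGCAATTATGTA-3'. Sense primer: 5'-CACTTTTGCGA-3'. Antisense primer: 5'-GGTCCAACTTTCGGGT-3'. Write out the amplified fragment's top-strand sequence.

5'-CACTTTTGCGATCTACCCGAAAGTTGGACC-3'

Forward primer CACTTTTGCGA is found on the top strand at positions 119–129.
The reverse primer's reverse complement is ACCCGAAAGTTGGACC, which matches the template at positions 133–148.
The product is the template from position 119 through 148 (30 bp).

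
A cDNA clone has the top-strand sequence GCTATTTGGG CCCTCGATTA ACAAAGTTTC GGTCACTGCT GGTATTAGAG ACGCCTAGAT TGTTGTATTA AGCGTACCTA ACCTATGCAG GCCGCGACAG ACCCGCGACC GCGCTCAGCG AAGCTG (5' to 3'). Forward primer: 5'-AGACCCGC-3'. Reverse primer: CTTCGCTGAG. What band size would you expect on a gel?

The forward primer matches the template at positions 99–106.
Taking the reverse complement of CTTCGCTGAG gives CTCAGCGAAG, found at positions 114–123 on the template; the primer anneals here to the top strand with its 3' end pointing upstream.
The product runs from position 99 to position 123, so its length is 123 − 99 + 1 = 25 bp.

25 bp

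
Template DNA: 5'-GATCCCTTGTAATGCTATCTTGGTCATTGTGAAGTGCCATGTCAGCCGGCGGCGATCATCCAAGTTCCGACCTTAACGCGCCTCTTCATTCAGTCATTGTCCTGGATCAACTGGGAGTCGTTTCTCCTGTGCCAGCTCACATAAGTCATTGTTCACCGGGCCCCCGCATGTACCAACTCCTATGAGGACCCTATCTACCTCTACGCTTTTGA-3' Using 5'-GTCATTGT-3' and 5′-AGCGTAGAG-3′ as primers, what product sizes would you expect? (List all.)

The forward primer GTCATTGT matches the top strand at positions 23–30, 93–100, 145–152.
The reverse primer's reverse complement is CTCTACGCT, matching at positions 199–207.
Each forward site pairs with the reverse site to give a product ending at position 207: sizes 185, 115, 63 bp.

185 bp, 115 bp, 63 bp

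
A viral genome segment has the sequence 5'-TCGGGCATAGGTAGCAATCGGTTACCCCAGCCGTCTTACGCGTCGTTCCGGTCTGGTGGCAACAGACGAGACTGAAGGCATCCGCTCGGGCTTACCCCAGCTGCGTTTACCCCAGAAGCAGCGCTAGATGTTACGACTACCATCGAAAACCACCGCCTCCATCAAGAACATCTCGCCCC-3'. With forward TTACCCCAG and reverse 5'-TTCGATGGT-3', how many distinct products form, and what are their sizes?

Three products: 126 bp, 56 bp, 41 bp

The forward primer TTACCCCAG matches the top strand at positions 22–30, 92–100, 107–115.
The reverse primer's reverse complement is ACCATCGAA, matching at positions 139–147.
Each forward site pairs with the reverse site to give a product ending at position 147: sizes 126, 56, 41 bp.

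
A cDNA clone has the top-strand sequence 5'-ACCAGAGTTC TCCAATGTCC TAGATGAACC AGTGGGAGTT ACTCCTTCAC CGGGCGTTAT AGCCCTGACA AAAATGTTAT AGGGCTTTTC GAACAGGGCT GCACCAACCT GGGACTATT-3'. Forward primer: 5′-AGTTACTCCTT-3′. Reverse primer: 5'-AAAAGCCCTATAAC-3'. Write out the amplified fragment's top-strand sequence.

5'-AGTTACTCCTTCACCGGGCGTTATAGCCCTGACAAAAATGTTATAGGGCTTTT-3'

Forward primer AGTTACTCCTT is found on the top strand at positions 37–47.
Taking the reverse complement of AAAAGCCCTATAAC gives GTTATAGGGCTTTT, found at positions 76–89 on the template; the primer anneals here to the top strand with its 3' end pointing upstream.
The product is the template from position 37 through 89 (53 bp).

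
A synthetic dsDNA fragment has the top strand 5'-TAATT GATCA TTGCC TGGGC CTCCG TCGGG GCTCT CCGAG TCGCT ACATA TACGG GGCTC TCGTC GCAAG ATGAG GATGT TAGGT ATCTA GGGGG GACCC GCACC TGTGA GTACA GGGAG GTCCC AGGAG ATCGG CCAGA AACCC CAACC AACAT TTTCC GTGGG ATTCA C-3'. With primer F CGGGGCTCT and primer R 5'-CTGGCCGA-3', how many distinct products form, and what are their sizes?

The forward primer CGGGGCTCT matches the top strand at positions 27–35, 53–61.
The reverse primer's reverse complement is TCGGCCAG, matching at positions 132–139.
Each forward site pairs with the reverse site to give a product ending at position 139: sizes 113, 87 bp.

Two products: 113 bp, 87 bp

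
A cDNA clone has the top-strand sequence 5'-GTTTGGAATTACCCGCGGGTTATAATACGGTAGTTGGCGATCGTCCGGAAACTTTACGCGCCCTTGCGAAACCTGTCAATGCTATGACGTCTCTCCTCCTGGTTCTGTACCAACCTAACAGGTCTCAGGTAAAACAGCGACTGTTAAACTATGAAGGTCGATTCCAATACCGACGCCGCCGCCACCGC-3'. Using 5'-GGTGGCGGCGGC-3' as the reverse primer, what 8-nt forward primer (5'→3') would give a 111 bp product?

5'-TCAATGCT-3'

The reverse primer's reverse complement GCCGCCGCCACC matches the template at positions 175–186, so the product ends at position 186.
A 111 bp product then starts at position 186 − 111 + 1 = 76.
The forward primer is identical to the top strand there: TCAATGCT.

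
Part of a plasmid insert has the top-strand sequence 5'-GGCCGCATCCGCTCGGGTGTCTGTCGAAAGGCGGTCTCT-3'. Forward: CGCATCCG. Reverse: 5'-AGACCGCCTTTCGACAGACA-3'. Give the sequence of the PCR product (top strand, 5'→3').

5'-CGCATCCGCTCGGGTGTCTGTCGAAAGGCGGTCT-3'

Scanning the template, CGCATCCG occurs at positions 4–11; this primer anneals to the bottom strand there with its 3' end pointing downstream.
Taking the reverse complement of AGACCGCCTTTCGACAGACA gives TGTCTGTCGAAAGGCGGTCT, found at positions 18–37 on the template; the primer anneals here to the top strand with its 3' end pointing upstream.
The product is the template from position 4 through 37 (34 bp).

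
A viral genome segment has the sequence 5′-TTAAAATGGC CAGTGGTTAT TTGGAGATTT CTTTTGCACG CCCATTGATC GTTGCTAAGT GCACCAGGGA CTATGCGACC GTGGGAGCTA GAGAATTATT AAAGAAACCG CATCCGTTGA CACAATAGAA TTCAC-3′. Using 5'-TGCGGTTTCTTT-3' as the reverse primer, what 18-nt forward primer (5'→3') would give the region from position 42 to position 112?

5'-CCATTGATCGTTGCTAAG-3'

The reverse primer's reverse complement AAAGAAACCGCA matches the template at positions 101–112; the product starts at position 42.
The forward primer is identical to the top strand over positions 42–59: CCATTGATCGTTGCTAAG.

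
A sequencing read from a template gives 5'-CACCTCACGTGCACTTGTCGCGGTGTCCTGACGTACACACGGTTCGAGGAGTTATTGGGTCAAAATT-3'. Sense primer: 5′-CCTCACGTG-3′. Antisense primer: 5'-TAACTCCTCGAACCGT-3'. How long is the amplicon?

52 bp

Forward primer CCTCACGTG is found on the top strand at positions 3–11.
Reverse complement of the reverse primer: ACGGTTCGAGGAGTTA. This occurs on the top strand at positions 39–54.
The product runs from position 3 to position 54, so its length is 54 − 3 + 1 = 52 bp.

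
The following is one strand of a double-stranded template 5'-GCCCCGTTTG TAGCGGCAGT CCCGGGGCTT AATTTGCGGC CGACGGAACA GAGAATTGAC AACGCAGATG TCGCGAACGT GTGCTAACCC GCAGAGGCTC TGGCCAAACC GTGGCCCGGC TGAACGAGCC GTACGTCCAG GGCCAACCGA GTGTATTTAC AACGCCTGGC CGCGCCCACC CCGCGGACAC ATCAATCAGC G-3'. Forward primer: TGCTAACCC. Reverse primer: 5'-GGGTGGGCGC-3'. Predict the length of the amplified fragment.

Forward primer TGCTAACCC is found on the top strand at positions 82–90.
Taking the reverse complement of GGGTGGGCGC gives GCGCCCACCC, found at positions 172–181 on the template; the primer anneals here to the top strand with its 3' end pointing upstream.
The product runs from position 82 to position 181, so its length is 181 − 82 + 1 = 100 bp.

100 bp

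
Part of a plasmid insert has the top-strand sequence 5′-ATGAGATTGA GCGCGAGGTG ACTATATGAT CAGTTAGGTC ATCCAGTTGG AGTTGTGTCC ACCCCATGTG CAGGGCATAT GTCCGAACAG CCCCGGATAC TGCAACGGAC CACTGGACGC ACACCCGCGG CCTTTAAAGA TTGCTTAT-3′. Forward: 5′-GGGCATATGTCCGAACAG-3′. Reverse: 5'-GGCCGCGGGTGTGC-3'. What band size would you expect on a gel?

Forward primer GGGCATATGTCCGAACAG is found on the top strand at positions 73–90.
Taking the reverse complement of GGCCGCGGGTGTGC gives GCACACCCGCGGCC, found at positions 119–132 on the template; the primer anneals here to the top strand with its 3' end pointing upstream.
Amplicon spans positions 73–132: 60 bp.

60 bp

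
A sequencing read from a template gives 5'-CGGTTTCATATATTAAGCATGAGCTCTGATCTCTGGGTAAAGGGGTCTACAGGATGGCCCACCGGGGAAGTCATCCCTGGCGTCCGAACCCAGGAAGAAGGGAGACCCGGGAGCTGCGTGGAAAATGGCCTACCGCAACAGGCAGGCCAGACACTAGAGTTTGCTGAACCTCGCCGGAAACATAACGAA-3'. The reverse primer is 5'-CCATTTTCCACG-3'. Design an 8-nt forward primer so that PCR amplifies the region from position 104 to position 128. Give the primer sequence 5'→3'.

The reverse primer's reverse complement CGTGGAAAATGG matches the template at positions 117–128; the product starts at position 104.
The forward primer is identical to the top strand over positions 104–111: GACCCGGG.

5'-GACCCGGG-3'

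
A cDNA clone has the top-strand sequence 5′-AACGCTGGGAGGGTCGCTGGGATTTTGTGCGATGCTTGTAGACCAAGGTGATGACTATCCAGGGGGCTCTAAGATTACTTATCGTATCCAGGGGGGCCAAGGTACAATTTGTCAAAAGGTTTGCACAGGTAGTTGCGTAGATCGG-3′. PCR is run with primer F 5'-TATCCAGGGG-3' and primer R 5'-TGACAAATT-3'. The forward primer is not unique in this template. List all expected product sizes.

The forward primer TATCCAGGGG matches the top strand at positions 56–65, 85–94.
The reverse primer's reverse complement is AATTTGTCA, matching at positions 106–114.
Each forward site pairs with the reverse site to give a product ending at position 114: sizes 59, 30 bp.

59 bp, 30 bp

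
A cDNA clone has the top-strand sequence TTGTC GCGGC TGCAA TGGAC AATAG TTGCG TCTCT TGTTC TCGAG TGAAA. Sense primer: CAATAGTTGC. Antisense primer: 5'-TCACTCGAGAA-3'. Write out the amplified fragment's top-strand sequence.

Scanning the template, CAATAGTTGC occurs at positions 20–29; this primer anneals to the bottom strand there with its 3' end pointing downstream.
Reverse complement of the reverse primer: TTCTCGAGTGA. This occurs on the top strand at positions 38–48.
The product is the template from position 20 through 48 (29 bp).

5'-CAATAGTTGCGTCTCTTGTTCTCGAGTGA-3'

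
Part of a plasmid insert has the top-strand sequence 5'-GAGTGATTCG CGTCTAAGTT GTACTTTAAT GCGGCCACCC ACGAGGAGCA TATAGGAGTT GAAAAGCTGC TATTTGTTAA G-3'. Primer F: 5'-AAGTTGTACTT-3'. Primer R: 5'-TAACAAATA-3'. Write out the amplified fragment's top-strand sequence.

5'-AAGTTGTACTTTAATGCGGCCACCCACGAGGAGCATATAGGAGTTGAAAAGCTGCTATTTGTTA-3'

Forward primer AAGTTGTACTT is found on the top strand at positions 16–26.
Reverse complement of the reverse primer: TATTTGTTA. This occurs on the top strand at positions 71–79.
The product is the template from position 16 through 79 (64 bp).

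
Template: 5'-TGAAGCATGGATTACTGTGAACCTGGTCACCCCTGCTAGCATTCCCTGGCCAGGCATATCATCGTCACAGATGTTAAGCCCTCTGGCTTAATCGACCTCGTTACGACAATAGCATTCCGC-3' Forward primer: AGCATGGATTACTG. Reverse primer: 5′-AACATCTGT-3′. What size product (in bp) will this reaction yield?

72 bp

Scanning the template, AGCATGGATTACTG occurs at positions 4–17; this primer anneals to the bottom strand there with its 3' end pointing downstream.
Reverse complement of the reverse primer: ACAGATGTT. This occurs on the top strand at positions 67–75.
Amplicon spans positions 4–75: 72 bp.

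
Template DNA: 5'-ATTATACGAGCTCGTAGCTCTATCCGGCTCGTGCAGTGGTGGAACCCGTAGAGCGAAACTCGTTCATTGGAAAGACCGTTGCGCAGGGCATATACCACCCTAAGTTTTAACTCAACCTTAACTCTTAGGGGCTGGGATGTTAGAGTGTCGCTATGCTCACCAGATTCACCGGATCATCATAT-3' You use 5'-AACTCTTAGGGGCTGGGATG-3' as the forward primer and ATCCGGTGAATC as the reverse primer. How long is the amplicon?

55 bp

The forward primer matches the template at positions 120–139.
Taking the reverse complement of ATCCGGTGAATC gives GATTCACCGGAT, found at positions 163–174 on the template; the primer anneals here to the top strand with its 3' end pointing upstream.
Amplicon spans positions 120–174: 55 bp.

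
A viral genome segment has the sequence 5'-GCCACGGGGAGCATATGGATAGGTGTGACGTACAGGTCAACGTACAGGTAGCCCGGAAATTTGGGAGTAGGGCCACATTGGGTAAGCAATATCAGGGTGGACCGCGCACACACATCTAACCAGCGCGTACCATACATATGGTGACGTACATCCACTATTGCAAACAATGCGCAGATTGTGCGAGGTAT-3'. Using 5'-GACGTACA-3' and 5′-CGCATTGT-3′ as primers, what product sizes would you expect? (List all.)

The forward primer GACGTACA matches the top strand at positions 27–34, 143–150.
The reverse primer's reverse complement is ACAATGCG, matching at positions 164–171.
Each forward site pairs with the reverse site to give a product ending at position 171: sizes 145, 29 bp.

145 bp, 29 bp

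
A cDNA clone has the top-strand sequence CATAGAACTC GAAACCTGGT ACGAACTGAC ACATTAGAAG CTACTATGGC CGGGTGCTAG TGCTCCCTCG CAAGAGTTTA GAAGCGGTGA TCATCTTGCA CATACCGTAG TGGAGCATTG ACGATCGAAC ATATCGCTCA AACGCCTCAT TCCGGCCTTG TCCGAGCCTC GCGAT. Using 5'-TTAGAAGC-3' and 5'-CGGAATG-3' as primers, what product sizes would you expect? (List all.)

The forward primer TTAGAAGC matches the top strand at positions 34–41, 78–85.
The reverse primer's reverse complement is CATTCCG, matching at positions 148–154.
Each forward site pairs with the reverse site to give a product ending at position 154: sizes 121, 77 bp.

121 bp, 77 bp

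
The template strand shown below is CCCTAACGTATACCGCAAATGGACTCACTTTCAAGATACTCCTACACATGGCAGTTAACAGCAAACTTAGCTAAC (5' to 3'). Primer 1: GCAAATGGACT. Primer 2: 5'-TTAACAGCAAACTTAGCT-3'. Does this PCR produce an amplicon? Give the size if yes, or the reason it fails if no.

Primer 1 (GCAAATGGACT) matches the top strand at positions 15–25 (3' end points downstream).
Primer 2 (TTAACAGCAAACTTAGCT) also matches the top strand directly, at positions 55–72 — its reverse complement AGCTAAGTTTGCTGTTAA is not present.
Both primers anneal to the bottom strand with 3' ends pointing the same way, so neither can prime synthesis back toward the other.

No product — both primers anneal to the same strand and extend in the same direction.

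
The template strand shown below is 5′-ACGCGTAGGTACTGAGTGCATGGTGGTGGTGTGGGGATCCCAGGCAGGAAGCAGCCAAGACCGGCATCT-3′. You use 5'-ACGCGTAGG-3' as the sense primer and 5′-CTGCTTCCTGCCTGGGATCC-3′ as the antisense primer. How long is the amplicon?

54 bp

Scanning the template, ACGCGTAGG occurs at positions 1–9; this primer anneals to the bottom strand there with its 3' end pointing downstream.
Taking the reverse complement of CTGCTTCCTGCCTGGGATCC gives GGATCCCAGGCAGGAAGCAG, found at positions 35–54 on the template; the primer anneals here to the top strand with its 3' end pointing upstream.
The product runs from position 1 to position 54, so its length is 54 − 1 + 1 = 54 bp.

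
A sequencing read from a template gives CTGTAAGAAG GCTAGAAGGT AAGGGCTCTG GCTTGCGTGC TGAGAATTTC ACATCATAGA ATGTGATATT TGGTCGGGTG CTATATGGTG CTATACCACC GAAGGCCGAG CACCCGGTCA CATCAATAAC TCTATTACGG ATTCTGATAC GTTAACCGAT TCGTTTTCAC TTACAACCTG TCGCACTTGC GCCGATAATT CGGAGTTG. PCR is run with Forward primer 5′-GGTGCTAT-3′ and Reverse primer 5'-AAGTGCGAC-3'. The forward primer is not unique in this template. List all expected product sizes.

The forward primer GGTGCTAT matches the top strand at positions 77–84, 87–94.
The reverse primer's reverse complement is GTCGCACTT, matching at positions 180–188.
Each forward site pairs with the reverse site to give a product ending at position 188: sizes 112, 102 bp.

112 bp, 102 bp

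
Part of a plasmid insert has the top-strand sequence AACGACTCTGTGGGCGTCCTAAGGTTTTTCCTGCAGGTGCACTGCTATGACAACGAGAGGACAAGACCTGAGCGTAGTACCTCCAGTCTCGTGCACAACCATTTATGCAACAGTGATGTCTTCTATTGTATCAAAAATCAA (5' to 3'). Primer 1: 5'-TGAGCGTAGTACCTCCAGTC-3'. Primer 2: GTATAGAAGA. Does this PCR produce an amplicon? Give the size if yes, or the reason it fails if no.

Primer 2 (GTATAGAAGA) does not match the top strand, and its reverse complement TCTTCTATAC does not match either.
With no annealing site for primer 2, no amplification occurs.

No product — primer 2 has no binding site in the template.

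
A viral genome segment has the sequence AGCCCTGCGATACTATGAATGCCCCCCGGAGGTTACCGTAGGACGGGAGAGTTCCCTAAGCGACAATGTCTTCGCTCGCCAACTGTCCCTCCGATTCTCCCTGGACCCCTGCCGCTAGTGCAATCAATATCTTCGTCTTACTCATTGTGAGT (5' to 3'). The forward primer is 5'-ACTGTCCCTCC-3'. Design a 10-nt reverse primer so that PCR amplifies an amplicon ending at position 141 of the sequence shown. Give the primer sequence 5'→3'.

5'-GTAAGACGAA-3'

The forward primer binds at positions 82–92; the product's 3' end on the top strand is position 141.
The reverse primer anneals to the top strand over positions 132–141, i.e. to TTCGTCTTAC.
Its sequence written 5'→3' is the reverse complement: GTAAGACGAA.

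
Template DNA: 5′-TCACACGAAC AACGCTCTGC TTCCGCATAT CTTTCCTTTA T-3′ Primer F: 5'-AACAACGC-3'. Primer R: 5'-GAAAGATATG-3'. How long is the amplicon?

Scanning the template, AACAACGC occurs at positions 8–15; this primer anneals to the bottom strand there with its 3' end pointing downstream.
The reverse primer's reverse complement is CATATCTTTC, which matches the template at positions 26–35.
The product runs from position 8 to position 35, so its length is 35 − 8 + 1 = 28 bp.

28 bp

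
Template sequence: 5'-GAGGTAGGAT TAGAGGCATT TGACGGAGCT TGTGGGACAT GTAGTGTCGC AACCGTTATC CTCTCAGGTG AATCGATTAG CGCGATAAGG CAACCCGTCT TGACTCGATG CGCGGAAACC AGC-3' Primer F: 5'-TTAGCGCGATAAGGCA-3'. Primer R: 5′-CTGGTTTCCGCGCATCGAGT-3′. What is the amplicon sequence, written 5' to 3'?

Scanning the template, TTAGCGCGATAAGGCA occurs at positions 77–92; this primer anneals to the bottom strand there with its 3' end pointing downstream.
Taking the reverse complement of CTGGTTTCCGCGCATCGAGT gives ACTCGATGCGCGGAAACCAG, found at positions 103–122 on the template; the primer anneals here to the top strand with its 3' end pointing upstream.
The product is the template from position 77 through 122 (46 bp).

5'-TTAGCGCGATAAGGCAACCCGTCTTGACTCGATGCGCGGAAACCAG-3'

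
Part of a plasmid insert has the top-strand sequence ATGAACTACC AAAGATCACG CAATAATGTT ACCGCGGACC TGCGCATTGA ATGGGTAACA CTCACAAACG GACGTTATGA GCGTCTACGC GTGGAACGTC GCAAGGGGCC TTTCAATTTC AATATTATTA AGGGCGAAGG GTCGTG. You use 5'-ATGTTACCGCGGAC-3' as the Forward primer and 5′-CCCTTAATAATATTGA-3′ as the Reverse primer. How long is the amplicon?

109 bp

Scanning the template, ATGTTACCGCGGAC occurs at positions 26–39; this primer anneals to the bottom strand there with its 3' end pointing downstream.
Taking the reverse complement of CCCTTAATAATATTGA gives TCAATATTATTAAGGG, found at positions 119–134 on the template; the primer anneals here to the top strand with its 3' end pointing upstream.
Amplicon spans positions 26–134: 109 bp.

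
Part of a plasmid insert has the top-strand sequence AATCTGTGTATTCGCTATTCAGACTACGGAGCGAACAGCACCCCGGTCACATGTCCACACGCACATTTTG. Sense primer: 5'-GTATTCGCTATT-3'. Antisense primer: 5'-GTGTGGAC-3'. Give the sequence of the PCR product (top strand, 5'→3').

Scanning the template, GTATTCGCTATT occurs at positions 8–19; this primer anneals to the bottom strand there with its 3' end pointing downstream.
Taking the reverse complement of GTGTGGAC gives GTCCACAC, found at positions 53–60 on the template; the primer anneals here to the top strand with its 3' end pointing upstream.
The product is the template from position 8 through 60 (53 bp).

5'-GTATTCGCTATTCAGACTACGGAGCGAACAGCACCCCGGTCACATGTCCACAC-3'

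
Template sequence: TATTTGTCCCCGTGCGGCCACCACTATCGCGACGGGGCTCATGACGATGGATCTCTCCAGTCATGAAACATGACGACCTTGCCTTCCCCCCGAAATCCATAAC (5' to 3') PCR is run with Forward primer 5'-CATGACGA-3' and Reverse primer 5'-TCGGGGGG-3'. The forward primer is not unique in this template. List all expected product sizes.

54 bp, 25 bp

The forward primer CATGACGA matches the top strand at positions 40–47, 69–76.
The reverse primer's reverse complement is CCCCCCGA, matching at positions 86–93.
Each forward site pairs with the reverse site to give a product ending at position 93: sizes 54, 25 bp.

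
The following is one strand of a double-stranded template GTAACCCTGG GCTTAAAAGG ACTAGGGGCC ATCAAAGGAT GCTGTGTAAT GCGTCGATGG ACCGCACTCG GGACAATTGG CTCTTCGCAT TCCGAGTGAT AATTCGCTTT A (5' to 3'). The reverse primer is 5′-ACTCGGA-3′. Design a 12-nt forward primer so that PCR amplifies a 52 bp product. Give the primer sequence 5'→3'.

5'-GTAATGCGTCGA-3'

The reverse primer's reverse complement TCCGAGT matches the template at positions 91–97, so the product ends at position 97.
A 52 bp product then starts at position 97 − 52 + 1 = 46.
The forward primer is identical to the top strand there: GTAATGCGTCGA.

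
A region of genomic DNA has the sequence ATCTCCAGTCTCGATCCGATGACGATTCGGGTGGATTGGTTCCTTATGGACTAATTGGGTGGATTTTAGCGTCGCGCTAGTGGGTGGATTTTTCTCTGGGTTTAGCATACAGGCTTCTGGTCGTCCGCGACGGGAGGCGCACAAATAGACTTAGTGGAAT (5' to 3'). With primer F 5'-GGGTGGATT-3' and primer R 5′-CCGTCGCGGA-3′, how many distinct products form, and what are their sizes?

Three products: 105 bp, 77 bp, 52 bp

The forward primer GGGTGGATT matches the top strand at positions 29–37, 57–65, 82–90.
The reverse primer's reverse complement is TCCGCGACGG, matching at positions 124–133.
Each forward site pairs with the reverse site to give a product ending at position 133: sizes 105, 77, 52 bp.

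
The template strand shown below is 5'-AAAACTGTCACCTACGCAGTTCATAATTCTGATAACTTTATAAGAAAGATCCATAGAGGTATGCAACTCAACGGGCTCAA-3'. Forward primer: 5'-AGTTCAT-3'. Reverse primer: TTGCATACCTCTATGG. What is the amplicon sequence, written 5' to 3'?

5'-AGTTCATAATTCTGATAACTTTATAAGAAAGATCCATAGAGGTATGCAA-3'

The forward primer matches the template at positions 18–24.
The reverse primer's reverse complement is CCATAGAGGTATGCAA, which matches the template at positions 51–66.
The product is the template from position 18 through 66 (49 bp).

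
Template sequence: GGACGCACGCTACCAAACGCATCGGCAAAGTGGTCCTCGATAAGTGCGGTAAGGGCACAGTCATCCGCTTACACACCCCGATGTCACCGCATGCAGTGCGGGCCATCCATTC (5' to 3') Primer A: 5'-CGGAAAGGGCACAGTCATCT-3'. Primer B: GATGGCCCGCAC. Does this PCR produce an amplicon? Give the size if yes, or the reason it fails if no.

Primer A (CGGAAAGGGCACAGTCATCT) does not match the top strand, and its reverse complement AGATGACTGTGCCCTTTCCG does not match either.
With no annealing site for primer A, no amplification occurs.

No product — primer A has no binding site in the template.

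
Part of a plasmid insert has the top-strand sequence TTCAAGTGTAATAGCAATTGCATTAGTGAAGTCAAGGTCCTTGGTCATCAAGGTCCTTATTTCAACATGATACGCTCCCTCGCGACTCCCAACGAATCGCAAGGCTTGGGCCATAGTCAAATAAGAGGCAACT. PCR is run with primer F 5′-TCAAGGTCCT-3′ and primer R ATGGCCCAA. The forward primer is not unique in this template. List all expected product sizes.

The forward primer TCAAGGTCCT matches the top strand at positions 32–41, 48–57.
The reverse primer's reverse complement is TTGGGCCAT, matching at positions 106–114.
Each forward site pairs with the reverse site to give a product ending at position 114: sizes 83, 67 bp.

83 bp, 67 bp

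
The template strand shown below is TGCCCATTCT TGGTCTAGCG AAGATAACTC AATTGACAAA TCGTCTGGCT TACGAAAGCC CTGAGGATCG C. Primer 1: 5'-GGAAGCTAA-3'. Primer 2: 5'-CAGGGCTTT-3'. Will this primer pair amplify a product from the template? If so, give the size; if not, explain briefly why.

Primer 1 (GGAAGCTAA) does not match the top strand, and its reverse complement TTAGCTTCC does not match either.
With no annealing site for primer 1, no amplification occurs.

No product — primer 1 has no binding site in the template.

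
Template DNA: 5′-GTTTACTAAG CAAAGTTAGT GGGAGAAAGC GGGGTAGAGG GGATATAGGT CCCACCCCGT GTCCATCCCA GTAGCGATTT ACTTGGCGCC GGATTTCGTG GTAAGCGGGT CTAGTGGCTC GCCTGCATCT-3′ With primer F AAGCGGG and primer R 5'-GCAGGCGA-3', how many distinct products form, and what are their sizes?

Two products: 100 bp, 24 bp

The forward primer AAGCGGG matches the top strand at positions 27–33, 103–109.
The reverse primer's reverse complement is TCGCCTGC, matching at positions 119–126.
Each forward site pairs with the reverse site to give a product ending at position 126: sizes 100, 24 bp.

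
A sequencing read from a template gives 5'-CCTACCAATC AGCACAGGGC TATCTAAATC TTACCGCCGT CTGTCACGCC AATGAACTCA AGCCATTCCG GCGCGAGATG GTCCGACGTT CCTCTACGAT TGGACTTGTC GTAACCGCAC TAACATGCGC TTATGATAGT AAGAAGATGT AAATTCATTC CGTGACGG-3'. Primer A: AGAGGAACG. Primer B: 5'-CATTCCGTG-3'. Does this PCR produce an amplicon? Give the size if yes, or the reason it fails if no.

Primer A (AGAGGAACG) has reverse complement CGTTCCTCT, which matches the top strand at positions 87–95; primer A anneals to the top strand there with its 3' end pointing upstream toward position 87.
Primer B (CATTCCGTG) matches the top strand directly at positions 156–164; it anneals to the bottom strand with its 3' end pointing downstream toward position 164.
The 3' ends diverge (primer A extends toward position 1, primer B toward position 168), so the primers never converge on a shared product.

No product — the primers' 3' ends point away from each other.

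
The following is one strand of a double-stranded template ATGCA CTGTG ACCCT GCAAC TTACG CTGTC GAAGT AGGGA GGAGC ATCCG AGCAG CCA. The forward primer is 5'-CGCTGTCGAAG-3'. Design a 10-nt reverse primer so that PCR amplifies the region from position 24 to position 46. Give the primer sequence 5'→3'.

The product's 3' end on the top strand is position 46.
The reverse primer anneals to the top strand over positions 37–46, i.e. to GGGAGGAGCA.
Its sequence written 5'→3' is the reverse complement: TGCTCCTCCC.

5'-TGCTCCTCCC-3'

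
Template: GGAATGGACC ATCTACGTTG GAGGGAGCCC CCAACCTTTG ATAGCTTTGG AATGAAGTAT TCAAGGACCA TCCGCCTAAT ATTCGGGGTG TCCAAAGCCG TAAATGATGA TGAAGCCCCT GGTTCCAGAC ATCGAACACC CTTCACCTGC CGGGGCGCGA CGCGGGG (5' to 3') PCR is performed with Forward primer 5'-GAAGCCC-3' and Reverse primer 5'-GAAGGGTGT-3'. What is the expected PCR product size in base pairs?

Scanning the template, GAAGCCC occurs at positions 112–118; this primer anneals to the bottom strand there with its 3' end pointing downstream.
The reverse primer's reverse complement is ACACCCTTC, which matches the template at positions 136–144.
Amplicon spans positions 112–144: 33 bp.

33 bp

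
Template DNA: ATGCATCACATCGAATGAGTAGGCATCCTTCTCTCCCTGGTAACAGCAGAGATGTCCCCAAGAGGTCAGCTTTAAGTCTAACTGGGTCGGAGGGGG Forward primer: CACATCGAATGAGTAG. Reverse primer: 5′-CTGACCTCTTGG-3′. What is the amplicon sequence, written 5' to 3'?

The forward primer matches the template at positions 7–22.
Reverse complement of the reverse primer: CCAAGAGGTCAG. This occurs on the top strand at positions 58–69.
The product is the template from position 7 through 69 (63 bp).

5'-CACATCGAATGAGTAGGCATCCTTCTCTCCCTGGTAACAGCAGAGATGTCCCCAAGAGGTCAG-3'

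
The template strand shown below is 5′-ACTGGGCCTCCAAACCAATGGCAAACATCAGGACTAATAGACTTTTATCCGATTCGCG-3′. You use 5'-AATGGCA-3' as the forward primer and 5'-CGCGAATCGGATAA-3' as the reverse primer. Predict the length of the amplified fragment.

Forward primer AATGGCA is found on the top strand at positions 17–23.
Reverse complement of the reverse primer: TTATCCGATTCGCG. This occurs on the top strand at positions 45–58.
Amplicon spans positions 17–58: 42 bp.

42 bp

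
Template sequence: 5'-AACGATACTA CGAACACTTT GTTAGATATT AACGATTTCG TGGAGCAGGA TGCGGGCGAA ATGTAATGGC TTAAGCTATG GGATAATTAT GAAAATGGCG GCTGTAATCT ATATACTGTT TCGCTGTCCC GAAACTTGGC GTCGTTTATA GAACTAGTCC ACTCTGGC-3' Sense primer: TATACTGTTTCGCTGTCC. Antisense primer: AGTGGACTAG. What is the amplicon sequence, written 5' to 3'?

Forward primer TATACTGTTTCGCTGTCC is found on the top strand at positions 112–129.
Reverse complement of the reverse primer: CTAGTCCACT. This occurs on the top strand at positions 154–163.
The product is the template from position 112 through 163 (52 bp).

5'-TATACTGTTTCGCTGTCCCGAAACTTGGCGTCGTTTATAGAACTAGTCCACT-3'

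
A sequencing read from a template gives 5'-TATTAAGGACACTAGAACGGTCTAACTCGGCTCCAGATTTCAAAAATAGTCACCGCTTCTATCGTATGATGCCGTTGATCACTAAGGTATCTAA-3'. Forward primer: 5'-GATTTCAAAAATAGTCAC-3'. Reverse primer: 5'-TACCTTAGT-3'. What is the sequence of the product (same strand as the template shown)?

5'-GATTTCAAAAATAGTCACCGCTTCTATCGTATGATGCCGTTGATCACTAAGGTA-3'

The forward primer matches the template at positions 36–53.
The reverse primer's reverse complement is ACTAAGGTA, which matches the template at positions 81–89.
The product is the template from position 36 through 89 (54 bp).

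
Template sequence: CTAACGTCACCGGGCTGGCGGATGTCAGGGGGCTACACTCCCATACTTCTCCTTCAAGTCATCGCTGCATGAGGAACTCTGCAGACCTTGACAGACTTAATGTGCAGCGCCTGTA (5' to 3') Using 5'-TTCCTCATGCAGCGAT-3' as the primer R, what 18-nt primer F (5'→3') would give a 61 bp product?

The reverse primer's reverse complement ATCGCTGCATGAGGAA matches the template at positions 61–76, so the product ends at position 76.
A 61 bp product then starts at position 76 − 61 + 1 = 16.
The forward primer is identical to the top strand there: TGGCGGATGTCAGGGGGC.

5'-TGGCGGATGTCAGGGGGC-3'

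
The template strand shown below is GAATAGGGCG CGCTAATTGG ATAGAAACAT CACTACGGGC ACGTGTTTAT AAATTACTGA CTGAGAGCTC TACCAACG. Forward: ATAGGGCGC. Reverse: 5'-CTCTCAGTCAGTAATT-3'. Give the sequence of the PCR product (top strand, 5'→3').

Forward primer ATAGGGCGC is found on the top strand at positions 3–11.
Taking the reverse complement of CTCTCAGTCAGTAATT gives AATTACTGACTGAGAG, found at positions 52–67 on the template; the primer anneals here to the top strand with its 3' end pointing upstream.
The product is the template from position 3 through 67 (65 bp).

5'-ATAGGGCGCGCTAATTGGATAGAAACATCACTACGGGCACGTGTTTATAAATTACTGACTGAGAG-3'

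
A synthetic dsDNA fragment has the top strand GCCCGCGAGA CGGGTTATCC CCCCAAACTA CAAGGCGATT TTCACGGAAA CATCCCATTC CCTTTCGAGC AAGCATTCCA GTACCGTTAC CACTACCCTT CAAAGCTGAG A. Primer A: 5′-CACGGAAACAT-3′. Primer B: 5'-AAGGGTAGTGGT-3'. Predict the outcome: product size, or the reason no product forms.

Primer A (CACGGAAACAT) matches the top strand at positions 43–53; it acts as a forward primer.
Primer B's reverse complement is ACCACTACCCTT, matching the top strand at positions 89–100; it acts as a reverse primer.
The 3' ends face each other across positions 43–100, giving a 58 bp product.

Yes — a 58 bp product.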